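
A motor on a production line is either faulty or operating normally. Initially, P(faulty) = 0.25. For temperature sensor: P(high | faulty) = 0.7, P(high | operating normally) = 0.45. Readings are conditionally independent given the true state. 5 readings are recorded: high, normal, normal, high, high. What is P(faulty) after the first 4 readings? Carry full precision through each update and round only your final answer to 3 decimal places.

0.194

After 'high': P(faulty) = 0.7·0.2500 / (0.7·0.2500 + 0.45·0.7500) ≈ 0.3415
After 'normal': P(faulty) = 0.3·0.3415 / (0.3·0.3415 + 0.55·0.6585) ≈ 0.2205
After 'normal': P(faulty) = 0.3·0.2205 / (0.3·0.2205 + 0.55·0.7795) ≈ 0.1337
After 'high': P(faulty) = 0.7·0.1337 / (0.7·0.1337 + 0.45·0.8663) ≈ 0.1935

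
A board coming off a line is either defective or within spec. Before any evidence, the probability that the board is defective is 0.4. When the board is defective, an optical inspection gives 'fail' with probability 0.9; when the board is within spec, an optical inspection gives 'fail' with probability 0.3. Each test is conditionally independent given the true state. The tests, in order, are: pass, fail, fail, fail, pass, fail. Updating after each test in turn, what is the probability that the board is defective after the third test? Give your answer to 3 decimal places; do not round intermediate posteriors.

Each posterior becomes the prior for the next update.
After 'pass': P(defective) = 0.1·0.4000 / (0.1·0.4000 + 0.7·0.6000) ≈ 0.0870
After 'fail': P(defective) = 0.9·0.0870 / (0.9·0.0870 + 0.3·0.9130) ≈ 0.2222
After 'fail': P(defective) = 0.9·0.2222 / (0.9·0.2222 + 0.3·0.7778) ≈ 0.4615

0.462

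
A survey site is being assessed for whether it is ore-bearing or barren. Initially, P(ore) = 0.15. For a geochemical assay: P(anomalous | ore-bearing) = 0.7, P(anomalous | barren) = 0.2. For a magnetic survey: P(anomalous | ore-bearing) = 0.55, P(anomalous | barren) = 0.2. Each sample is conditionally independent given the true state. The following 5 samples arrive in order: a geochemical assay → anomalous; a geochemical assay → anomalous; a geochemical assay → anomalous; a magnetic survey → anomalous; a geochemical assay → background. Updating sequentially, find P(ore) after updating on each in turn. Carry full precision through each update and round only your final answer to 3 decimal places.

Apply Bayes' rule sequentially, carrying P(ore) forward.
After a geochemical assay='anomalous': P(ore) = 0.7·0.1500 / (0.7·0.1500 + 0.2·0.8500) ≈ 0.3818
After a geochemical assay='anomalous': P(ore) = 0.7·0.3818 / (0.7·0.3818 + 0.2·0.6182) ≈ 0.6837
After a geochemical assay='anomalous': P(ore) = 0.7·0.6837 / (0.7·0.6837 + 0.2·0.3163) ≈ 0.8833
After a magnetic survey='anomalous': P(ore) = 0.55·0.8833 / (0.55·0.8833 + 0.2·0.1167) ≈ 0.9541
After a geochemical assay='background': P(ore) = 0.3·0.9541 / (0.3·0.9541 + 0.8·0.0459) ≈ 0.8864

0.886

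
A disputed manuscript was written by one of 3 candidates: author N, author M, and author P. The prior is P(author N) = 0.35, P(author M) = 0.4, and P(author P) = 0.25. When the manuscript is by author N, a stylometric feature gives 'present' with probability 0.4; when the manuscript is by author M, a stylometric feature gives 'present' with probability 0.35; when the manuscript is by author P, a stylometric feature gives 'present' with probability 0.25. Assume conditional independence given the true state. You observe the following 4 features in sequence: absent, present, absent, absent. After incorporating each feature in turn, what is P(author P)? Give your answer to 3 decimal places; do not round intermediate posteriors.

0.277

Each posterior becomes the prior for the next update.
After 'absent': normaliser = 0.6·0.3500 + 0.65·0.4000 + 0.75·0.2500; P(author N) ≈ 0.3194, P(author M) ≈ 0.3954, P(author P) ≈ 0.2852
After 'present': normaliser = 0.4·0.3194 + 0.35·0.3954 + 0.25·0.2852; P(author N) ≈ 0.3786, P(author M) ≈ 0.4101, P(author P) ≈ 0.2113
After 'absent': normaliser = 0.6·0.3786 + 0.65·0.4101 + 0.75·0.2113; P(author N) ≈ 0.3483, P(author M) ≈ 0.4088, P(author P) ≈ 0.2429
After 'absent': normaliser = 0.6·0.3483 + 0.65·0.4088 + 0.75·0.2429; P(author N) ≈ 0.3181, P(author M) ≈ 0.4045, P(author P) ≈ 0.2774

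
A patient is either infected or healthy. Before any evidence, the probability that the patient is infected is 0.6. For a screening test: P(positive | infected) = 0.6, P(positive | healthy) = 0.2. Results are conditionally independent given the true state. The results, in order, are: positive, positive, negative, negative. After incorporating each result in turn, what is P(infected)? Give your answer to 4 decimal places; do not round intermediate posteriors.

After 'positive': P(infected) = 0.6·0.6000 / (0.6·0.6000 + 0.2·0.4000) ≈ 0.8182
After 'positive': P(infected) = 0.6·0.8182 / (0.6·0.8182 + 0.2·0.1818) ≈ 0.9310
After 'negative': P(infected) = 0.4·0.9310 / (0.4·0.9310 + 0.8·0.0690) ≈ 0.8710
After 'negative': P(infected) = 0.4·0.8710 / (0.4·0.8710 + 0.8·0.1290) ≈ 0.7714

0.7714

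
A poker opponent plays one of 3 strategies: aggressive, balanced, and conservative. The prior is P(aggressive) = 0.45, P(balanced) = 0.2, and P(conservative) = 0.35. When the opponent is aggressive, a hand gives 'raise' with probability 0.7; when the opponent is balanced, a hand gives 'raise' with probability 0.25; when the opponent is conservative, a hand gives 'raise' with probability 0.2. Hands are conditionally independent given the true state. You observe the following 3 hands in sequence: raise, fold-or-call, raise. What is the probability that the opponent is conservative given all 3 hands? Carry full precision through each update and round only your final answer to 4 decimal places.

0.1291

After 'raise': normaliser = 0.7·0.4500 + 0.25·0.2000 + 0.2·0.3500; P(aggressive) ≈ 0.7241, P(balanced) ≈ 0.1149, P(conservative) ≈ 0.1609
After 'fold-or-call': normaliser = 0.3·0.7241 + 0.75·0.1149 + 0.8·0.1609; P(aggressive) ≈ 0.5027, P(balanced) ≈ 0.1995, P(conservative) ≈ 0.2979
After 'raise': normaliser = 0.7·0.5027 + 0.25·0.1995 + 0.2·0.2979; P(aggressive) ≈ 0.7628, P(balanced) ≈ 0.1081, P(conservative) ≈ 0.1291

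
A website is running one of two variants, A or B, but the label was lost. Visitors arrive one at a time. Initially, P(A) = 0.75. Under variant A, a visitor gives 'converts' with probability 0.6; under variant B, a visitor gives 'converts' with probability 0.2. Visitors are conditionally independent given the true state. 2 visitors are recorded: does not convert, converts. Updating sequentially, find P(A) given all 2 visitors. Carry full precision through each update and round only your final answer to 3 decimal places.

Apply Bayes' rule sequentially, carrying P(A) forward.
After 'does not convert': P(A) = 0.4·0.7500 / (0.4·0.7500 + 0.8·0.2500) ≈ 0.6000
After 'converts': P(A) = 0.6·0.6000 / (0.6·0.6000 + 0.2·0.4000) ≈ 0.8182

0.818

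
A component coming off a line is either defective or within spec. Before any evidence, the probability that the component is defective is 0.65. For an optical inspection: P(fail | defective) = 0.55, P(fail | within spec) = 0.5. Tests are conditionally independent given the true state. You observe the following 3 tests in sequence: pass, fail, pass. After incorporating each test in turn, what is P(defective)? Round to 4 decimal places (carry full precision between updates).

0.6233

Apply Bayes' rule sequentially, carrying P(defective) forward.
After 'pass': P(defective) = 0.45·0.6500 / (0.45·0.6500 + 0.5·0.3500) ≈ 0.6257
After 'fail': P(defective) = 0.55·0.6257 / (0.55·0.6257 + 0.5·0.3743) ≈ 0.6477
After 'pass': P(defective) = 0.45·0.6477 / (0.45·0.6477 + 0.5·0.3523) ≈ 0.6233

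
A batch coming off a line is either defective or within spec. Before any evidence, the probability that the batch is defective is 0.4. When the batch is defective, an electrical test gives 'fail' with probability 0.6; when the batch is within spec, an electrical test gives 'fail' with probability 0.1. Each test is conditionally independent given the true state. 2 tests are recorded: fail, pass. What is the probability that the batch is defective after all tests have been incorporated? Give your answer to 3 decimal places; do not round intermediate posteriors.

After 'fail': P(defective) = 0.6·0.4000 / (0.6·0.4000 + 0.1·0.6000) ≈ 0.8000
After 'pass': P(defective) = 0.4·0.8000 / (0.4·0.8000 + 0.9·0.2000) ≈ 0.6400

0.640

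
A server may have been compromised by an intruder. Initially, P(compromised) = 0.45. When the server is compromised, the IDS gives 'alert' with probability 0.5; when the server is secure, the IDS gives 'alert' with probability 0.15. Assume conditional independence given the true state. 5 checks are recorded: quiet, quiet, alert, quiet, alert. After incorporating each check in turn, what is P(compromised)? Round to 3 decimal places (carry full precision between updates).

0.649

After 'quiet': P(compromised) = 0.5·0.4500 / (0.5·0.4500 + 0.85·0.5500) ≈ 0.3249
After 'quiet': P(compromised) = 0.5·0.3249 / (0.5·0.3249 + 0.85·0.6751) ≈ 0.2206
After 'alert': P(compromised) = 0.5·0.2206 / (0.5·0.2206 + 0.15·0.7794) ≈ 0.4855
After 'quiet': P(compromised) = 0.5·0.4855 / (0.5·0.4855 + 0.85·0.5145) ≈ 0.3570
After 'alert': P(compromised) = 0.5·0.3570 / (0.5·0.3570 + 0.15·0.6430) ≈ 0.6492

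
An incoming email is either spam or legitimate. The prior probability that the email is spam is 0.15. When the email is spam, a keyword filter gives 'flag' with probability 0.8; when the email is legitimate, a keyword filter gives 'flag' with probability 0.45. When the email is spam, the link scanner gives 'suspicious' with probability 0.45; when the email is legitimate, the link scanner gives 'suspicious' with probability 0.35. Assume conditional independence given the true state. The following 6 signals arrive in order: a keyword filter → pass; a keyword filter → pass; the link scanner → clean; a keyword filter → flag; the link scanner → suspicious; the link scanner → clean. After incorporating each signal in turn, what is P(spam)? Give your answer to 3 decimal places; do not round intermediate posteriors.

Each posterior becomes the prior for the next update.
After a keyword filter='pass': P(spam) = 0.2·0.1500 / (0.2·0.1500 + 0.55·0.8500) ≈ 0.0603
After a keyword filter='pass': P(spam) = 0.2·0.0603 / (0.2·0.0603 + 0.55·0.9397) ≈ 0.0228
After the link scanner='clean': P(spam) = 0.55·0.0228 / (0.55·0.0228 + 0.65·0.9772) ≈ 0.0194
After a keyword filter='flag': P(spam) = 0.8·0.0194 / (0.8·0.0194 + 0.45·0.9806) ≈ 0.0339
After the link scanner='suspicious': P(spam) = 0.45·0.0339 / (0.45·0.0339 + 0.35·0.9661) ≈ 0.0432
After the link scanner='clean': P(spam) = 0.55·0.0432 / (0.55·0.0432 + 0.65·0.9568) ≈ 0.0368

0.037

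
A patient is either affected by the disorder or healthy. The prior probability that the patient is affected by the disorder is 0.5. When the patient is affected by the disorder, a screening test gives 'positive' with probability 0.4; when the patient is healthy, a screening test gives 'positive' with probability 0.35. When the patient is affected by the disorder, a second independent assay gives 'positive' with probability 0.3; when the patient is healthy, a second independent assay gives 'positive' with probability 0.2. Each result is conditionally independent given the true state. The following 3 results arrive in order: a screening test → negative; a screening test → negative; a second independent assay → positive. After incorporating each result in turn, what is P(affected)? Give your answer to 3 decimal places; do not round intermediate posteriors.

0.561

After a screening test='negative': P(affected) = 0.6·0.5000 / (0.6·0.5000 + 0.65·0.5000) ≈ 0.4800
After a screening test='negative': P(affected) = 0.6·0.4800 / (0.6·0.4800 + 0.65·0.5200) ≈ 0.4601
After a second independent assay='positive': P(affected) = 0.3·0.4601 / (0.3·0.4601 + 0.2·0.5399) ≈ 0.5610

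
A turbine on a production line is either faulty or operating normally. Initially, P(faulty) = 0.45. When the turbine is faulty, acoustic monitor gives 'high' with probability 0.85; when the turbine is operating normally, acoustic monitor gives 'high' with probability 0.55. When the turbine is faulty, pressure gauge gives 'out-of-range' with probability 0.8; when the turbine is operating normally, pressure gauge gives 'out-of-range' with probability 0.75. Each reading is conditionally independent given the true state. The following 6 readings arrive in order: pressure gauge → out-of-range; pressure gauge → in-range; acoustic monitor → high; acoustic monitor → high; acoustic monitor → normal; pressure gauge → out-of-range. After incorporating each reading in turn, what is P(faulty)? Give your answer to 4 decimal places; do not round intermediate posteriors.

0.3722

After pressure gauge='out-of-range': P(faulty) = 0.8·0.4500 / (0.8·0.4500 + 0.75·0.5500) ≈ 0.4660
After pressure gauge='in-range': P(faulty) = 0.2·0.4660 / (0.2·0.4660 + 0.25·0.5340) ≈ 0.4111
After acoustic monitor='high': P(faulty) = 0.85·0.4111 / (0.85·0.4111 + 0.55·0.5889) ≈ 0.5190
After acoustic monitor='high': P(faulty) = 0.85·0.5190 / (0.85·0.5190 + 0.55·0.4810) ≈ 0.6251
After acoustic monitor='normal': P(faulty) = 0.15·0.6251 / (0.15·0.6251 + 0.45·0.3749) ≈ 0.3573
After pressure gauge='out-of-range': P(faulty) = 0.8·0.3573 / (0.8·0.3573 + 0.75·0.6427) ≈ 0.3722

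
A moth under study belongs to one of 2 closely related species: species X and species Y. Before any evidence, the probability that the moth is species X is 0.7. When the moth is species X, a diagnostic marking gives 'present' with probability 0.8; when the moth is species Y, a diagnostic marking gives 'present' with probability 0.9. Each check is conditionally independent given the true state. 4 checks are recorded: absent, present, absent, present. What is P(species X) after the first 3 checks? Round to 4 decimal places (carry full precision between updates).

After 'absent': P(species X) = 0.2·0.7000 / (0.2·0.7000 + 0.1·0.3000) ≈ 0.8235
After 'present': P(species X) = 0.8·0.8235 / (0.8·0.8235 + 0.9·0.1765) ≈ 0.8058
After 'absent': P(species X) = 0.2·0.8058 / (0.2·0.8058 + 0.1·0.1942) ≈ 0.8924

0.8924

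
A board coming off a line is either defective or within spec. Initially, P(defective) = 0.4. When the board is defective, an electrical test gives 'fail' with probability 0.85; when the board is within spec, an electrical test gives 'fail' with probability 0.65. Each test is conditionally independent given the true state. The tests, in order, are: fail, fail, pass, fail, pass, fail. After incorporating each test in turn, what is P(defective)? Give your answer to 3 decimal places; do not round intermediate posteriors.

0.264

After 'fail': P(defective) = 0.85·0.4000 / (0.85·0.4000 + 0.65·0.6000) ≈ 0.4658
After 'fail': P(defective) = 0.85·0.4658 / (0.85·0.4658 + 0.65·0.5342) ≈ 0.5327
After 'pass': P(defective) = 0.15·0.5327 / (0.15·0.5327 + 0.35·0.4673) ≈ 0.3282
After 'fail': P(defective) = 0.85·0.3282 / (0.85·0.3282 + 0.65·0.6718) ≈ 0.3898
After 'pass': P(defective) = 0.15·0.3898 / (0.15·0.3898 + 0.35·0.6102) ≈ 0.2150
After 'fail': P(defective) = 0.85·0.2150 / (0.85·0.2150 + 0.65·0.7850) ≈ 0.2637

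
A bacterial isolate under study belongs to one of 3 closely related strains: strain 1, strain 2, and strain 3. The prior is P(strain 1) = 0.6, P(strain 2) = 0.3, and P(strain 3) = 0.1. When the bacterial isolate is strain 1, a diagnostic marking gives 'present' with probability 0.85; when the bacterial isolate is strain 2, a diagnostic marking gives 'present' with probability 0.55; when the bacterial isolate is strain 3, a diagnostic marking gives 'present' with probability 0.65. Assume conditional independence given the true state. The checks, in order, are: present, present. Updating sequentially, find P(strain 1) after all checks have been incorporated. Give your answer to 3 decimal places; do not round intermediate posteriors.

0.765

After 'present': normaliser = 0.85·0.6000 + 0.55·0.3000 + 0.65·0.1000; P(strain 1) ≈ 0.6892, P(strain 2) ≈ 0.2230, P(strain 3) ≈ 0.0878
After 'present': normaliser = 0.85·0.6892 + 0.55·0.2230 + 0.65·0.0878; P(strain 1) ≈ 0.7652, P(strain 2) ≈ 0.1602, P(strain 3) ≈ 0.0746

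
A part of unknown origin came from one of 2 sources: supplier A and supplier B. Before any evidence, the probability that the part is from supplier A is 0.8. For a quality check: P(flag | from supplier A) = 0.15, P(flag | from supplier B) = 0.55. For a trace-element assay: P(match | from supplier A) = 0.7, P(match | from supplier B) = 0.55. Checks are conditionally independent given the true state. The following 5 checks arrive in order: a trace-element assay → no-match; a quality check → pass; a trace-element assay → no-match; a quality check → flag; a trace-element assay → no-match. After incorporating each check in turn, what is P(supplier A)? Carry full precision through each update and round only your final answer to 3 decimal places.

0.379

Apply Bayes' rule sequentially, carrying P(supplier A) forward.
After a trace-element assay='no-match': P(supplier A) = 0.3·0.8000 / (0.3·0.8000 + 0.45·0.2000) ≈ 0.7273
After a quality check='pass': P(supplier A) = 0.85·0.7273 / (0.85·0.7273 + 0.45·0.2727) ≈ 0.8344
After a trace-element assay='no-match': P(supplier A) = 0.3·0.8344 / (0.3·0.8344 + 0.45·0.1656) ≈ 0.7705
After a quality check='flag': P(supplier A) = 0.15·0.7705 / (0.15·0.7705 + 0.55·0.2295) ≈ 0.4780
After a trace-element assay='no-match': P(supplier A) = 0.3·0.4780 / (0.3·0.4780 + 0.45·0.5220) ≈ 0.3791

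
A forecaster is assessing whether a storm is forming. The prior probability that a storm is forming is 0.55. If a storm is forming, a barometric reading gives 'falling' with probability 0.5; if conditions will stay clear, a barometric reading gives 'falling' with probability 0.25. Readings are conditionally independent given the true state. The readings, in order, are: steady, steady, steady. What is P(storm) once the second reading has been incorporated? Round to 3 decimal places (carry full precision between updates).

0.352

Apply Bayes' rule sequentially, carrying P(storm) forward.
After 'steady': P(storm) = 0.5·0.5500 / (0.5·0.5500 + 0.75·0.4500) ≈ 0.4490
After 'steady': P(storm) = 0.5·0.4490 / (0.5·0.4490 + 0.75·0.5510) ≈ 0.3520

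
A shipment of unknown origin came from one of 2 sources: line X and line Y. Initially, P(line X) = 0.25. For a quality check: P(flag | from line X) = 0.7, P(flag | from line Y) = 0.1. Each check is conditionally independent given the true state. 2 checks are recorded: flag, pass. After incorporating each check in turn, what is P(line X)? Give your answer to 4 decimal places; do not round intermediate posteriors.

After 'flag': P(line X) = 0.7·0.2500 / (0.7·0.2500 + 0.1·0.7500) ≈ 0.7000
After 'pass': P(line X) = 0.3·0.7000 / (0.3·0.7000 + 0.9·0.3000) ≈ 0.4375

0.4375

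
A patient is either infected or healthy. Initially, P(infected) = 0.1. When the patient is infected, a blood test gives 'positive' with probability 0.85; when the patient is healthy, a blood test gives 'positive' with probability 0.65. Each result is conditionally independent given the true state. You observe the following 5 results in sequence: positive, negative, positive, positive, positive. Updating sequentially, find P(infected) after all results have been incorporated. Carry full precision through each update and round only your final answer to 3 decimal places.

After 'positive': P(infected) = 0.85·0.1000 / (0.85·0.1000 + 0.65·0.9000) ≈ 0.1269
After 'negative': P(infected) = 0.15·0.1269 / (0.15·0.1269 + 0.35·0.8731) ≈ 0.0586
After 'positive': P(infected) = 0.85·0.0586 / (0.85·0.0586 + 0.65·0.9414) ≈ 0.0753
After 'positive': P(infected) = 0.85·0.0753 / (0.85·0.0753 + 0.65·0.9247) ≈ 0.0962
After 'positive': P(infected) = 0.85·0.0962 / (0.85·0.0962 + 0.65·0.9038) ≈ 0.1222

0.122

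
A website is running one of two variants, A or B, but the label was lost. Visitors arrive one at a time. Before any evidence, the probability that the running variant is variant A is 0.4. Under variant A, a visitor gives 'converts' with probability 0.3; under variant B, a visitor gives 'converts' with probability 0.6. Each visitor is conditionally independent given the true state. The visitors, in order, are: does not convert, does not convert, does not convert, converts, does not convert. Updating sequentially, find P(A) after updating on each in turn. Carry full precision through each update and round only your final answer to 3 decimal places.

After 'does not convert': P(A) = 0.7·0.4000 / (0.7·0.4000 + 0.4·0.6000) ≈ 0.5385
After 'does not convert': P(A) = 0.7·0.5385 / (0.7·0.5385 + 0.4·0.4615) ≈ 0.6712
After 'does not convert': P(A) = 0.7·0.6712 / (0.7·0.6712 + 0.4·0.3288) ≈ 0.7813
After 'converts': P(A) = 0.3·0.7813 / (0.3·0.7813 + 0.6·0.2187) ≈ 0.6411
After 'does not convert': P(A) = 0.7·0.6411 / (0.7·0.6411 + 0.4·0.3589) ≈ 0.7577

0.758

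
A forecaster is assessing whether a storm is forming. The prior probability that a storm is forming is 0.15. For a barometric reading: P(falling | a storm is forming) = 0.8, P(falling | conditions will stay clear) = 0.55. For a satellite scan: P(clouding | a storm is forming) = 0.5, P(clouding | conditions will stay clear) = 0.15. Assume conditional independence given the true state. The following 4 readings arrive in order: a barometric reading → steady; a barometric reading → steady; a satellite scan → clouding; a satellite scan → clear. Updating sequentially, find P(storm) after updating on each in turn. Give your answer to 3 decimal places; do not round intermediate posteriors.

0.064

After a barometric reading='steady': P(storm) = 0.2·0.1500 / (0.2·0.1500 + 0.45·0.8500) ≈ 0.0727
After a barometric reading='steady': P(storm) = 0.2·0.0727 / (0.2·0.0727 + 0.45·0.9273) ≈ 0.0337
After a satellite scan='clouding': P(storm) = 0.5·0.0337 / (0.5·0.0337 + 0.15·0.9663) ≈ 0.1041
After a satellite scan='clear': P(storm) = 0.5·0.1041 / (0.5·0.1041 + 0.85·0.8959) ≈ 0.0640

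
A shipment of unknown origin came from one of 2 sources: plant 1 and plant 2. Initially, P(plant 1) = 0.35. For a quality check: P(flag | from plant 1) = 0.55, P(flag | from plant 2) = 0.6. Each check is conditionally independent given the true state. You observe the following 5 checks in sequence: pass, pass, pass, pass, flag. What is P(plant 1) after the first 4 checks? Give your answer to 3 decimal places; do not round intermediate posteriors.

After 'pass': P(plant 1) = 0.45·0.3500 / (0.45·0.3500 + 0.4·0.6500) ≈ 0.3772
After 'pass': P(plant 1) = 0.45·0.3772 / (0.45·0.3772 + 0.4·0.6228) ≈ 0.4053
After 'pass': P(plant 1) = 0.45·0.4053 / (0.45·0.4053 + 0.4·0.5947) ≈ 0.4340
After 'pass': P(plant 1) = 0.45·0.4340 / (0.45·0.4340 + 0.4·0.5660) ≈ 0.4631

0.463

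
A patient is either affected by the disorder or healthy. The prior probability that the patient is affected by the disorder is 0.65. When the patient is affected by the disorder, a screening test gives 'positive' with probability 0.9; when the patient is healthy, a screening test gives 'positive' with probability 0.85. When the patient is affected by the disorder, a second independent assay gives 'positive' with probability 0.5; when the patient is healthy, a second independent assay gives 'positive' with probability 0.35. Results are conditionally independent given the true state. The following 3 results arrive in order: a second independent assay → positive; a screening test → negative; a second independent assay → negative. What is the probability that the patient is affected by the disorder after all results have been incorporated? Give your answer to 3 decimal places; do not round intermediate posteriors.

0.576

After a second independent assay='positive': P(affected) = 0.5·0.6500 / (0.5·0.6500 + 0.35·0.3500) ≈ 0.7263
After a screening test='negative': P(affected) = 0.1·0.7263 / (0.1·0.7263 + 0.15·0.2737) ≈ 0.6388
After a second independent assay='negative': P(affected) = 0.5·0.6388 / (0.5·0.6388 + 0.65·0.3612) ≈ 0.5764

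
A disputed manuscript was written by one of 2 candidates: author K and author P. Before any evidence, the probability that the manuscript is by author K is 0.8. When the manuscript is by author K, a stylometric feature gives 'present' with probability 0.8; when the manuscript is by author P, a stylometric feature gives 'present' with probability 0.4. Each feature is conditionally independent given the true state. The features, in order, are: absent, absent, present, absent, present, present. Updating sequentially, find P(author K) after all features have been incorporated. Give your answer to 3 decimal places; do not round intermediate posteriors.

After 'absent': P(author K) = 0.2·0.8000 / (0.2·0.8000 + 0.6·0.2000) ≈ 0.5714
After 'absent': P(author K) = 0.2·0.5714 / (0.2·0.5714 + 0.6·0.4286) ≈ 0.3077
After 'present': P(author K) = 0.8·0.3077 / (0.8·0.3077 + 0.4·0.6923) ≈ 0.4706
After 'absent': P(author K) = 0.2·0.4706 / (0.2·0.4706 + 0.6·0.5294) ≈ 0.2286
After 'present': P(author K) = 0.8·0.2286 / (0.8·0.2286 + 0.4·0.7714) ≈ 0.3721
After 'present': P(author K) = 0.8·0.3721 / (0.8·0.3721 + 0.4·0.6279) ≈ 0.5424

0.542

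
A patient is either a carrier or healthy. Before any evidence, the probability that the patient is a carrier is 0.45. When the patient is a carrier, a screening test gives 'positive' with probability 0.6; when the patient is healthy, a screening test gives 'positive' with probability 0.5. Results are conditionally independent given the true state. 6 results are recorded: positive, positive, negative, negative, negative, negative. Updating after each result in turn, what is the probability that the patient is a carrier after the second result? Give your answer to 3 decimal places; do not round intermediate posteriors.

0.541

After 'positive': P(carrier) = 0.6·0.4500 / (0.6·0.4500 + 0.5·0.5500) ≈ 0.4954
After 'positive': P(carrier) = 0.6·0.4954 / (0.6·0.4954 + 0.5·0.5046) ≈ 0.5409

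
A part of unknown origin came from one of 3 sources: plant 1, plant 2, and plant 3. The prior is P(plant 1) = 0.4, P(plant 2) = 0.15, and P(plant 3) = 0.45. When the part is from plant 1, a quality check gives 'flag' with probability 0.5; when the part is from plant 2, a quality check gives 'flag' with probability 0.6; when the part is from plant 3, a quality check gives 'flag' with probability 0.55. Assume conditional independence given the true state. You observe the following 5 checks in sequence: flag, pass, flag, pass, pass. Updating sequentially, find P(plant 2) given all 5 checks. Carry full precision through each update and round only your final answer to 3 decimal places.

After 'flag': normaliser = 0.5·0.4000 + 0.6·0.1500 + 0.55·0.4500; P(plant 1) ≈ 0.3721, P(plant 2) ≈ 0.1674, P(plant 3) ≈ 0.4605
After 'pass': normaliser = 0.5·0.3721 + 0.4·0.1674 + 0.45·0.4605; P(plant 1) ≈ 0.4042, P(plant 2) ≈ 0.1455, P(plant 3) ≈ 0.4502
After 'flag': normaliser = 0.5·0.4042 + 0.6·0.1455 + 0.55·0.4502; P(plant 1) ≈ 0.3763, P(plant 2) ≈ 0.1626, P(plant 3) ≈ 0.4611
After 'pass': normaliser = 0.5·0.3763 + 0.4·0.1626 + 0.45·0.4611; P(plant 1) ≈ 0.4085, P(plant 2) ≈ 0.1412, P(plant 3) ≈ 0.4504
After 'pass': normaliser = 0.5·0.4085 + 0.4·0.1412 + 0.45·0.4504; P(plant 1) ≈ 0.4408, P(plant 2) ≈ 0.1219, P(plant 3) ≈ 0.4374

0.122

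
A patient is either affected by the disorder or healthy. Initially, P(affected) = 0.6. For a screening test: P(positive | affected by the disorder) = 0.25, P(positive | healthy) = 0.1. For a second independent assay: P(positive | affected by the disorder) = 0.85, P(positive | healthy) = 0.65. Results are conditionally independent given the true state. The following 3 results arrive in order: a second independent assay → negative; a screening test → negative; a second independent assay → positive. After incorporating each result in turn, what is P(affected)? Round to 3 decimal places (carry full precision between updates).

After a second independent assay='negative': P(affected) = 0.15·0.6000 / (0.15·0.6000 + 0.35·0.4000) ≈ 0.3913
After a screening test='negative': P(affected) = 0.75·0.3913 / (0.75·0.3913 + 0.9·0.6087) ≈ 0.3488
After a second independent assay='positive': P(affected) = 0.85·0.3488 / (0.85·0.3488 + 0.65·0.6512) ≈ 0.4120

0.412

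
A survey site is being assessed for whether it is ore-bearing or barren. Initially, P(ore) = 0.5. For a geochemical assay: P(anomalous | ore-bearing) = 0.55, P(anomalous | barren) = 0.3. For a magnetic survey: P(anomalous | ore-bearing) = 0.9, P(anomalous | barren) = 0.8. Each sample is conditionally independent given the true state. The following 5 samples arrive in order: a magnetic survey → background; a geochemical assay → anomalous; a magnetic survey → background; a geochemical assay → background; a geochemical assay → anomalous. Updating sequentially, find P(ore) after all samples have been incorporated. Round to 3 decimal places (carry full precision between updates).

Each posterior becomes the prior for the next update.
After a magnetic survey='background': P(ore) = 0.1·0.5000 / (0.1·0.5000 + 0.2·0.5000) ≈ 0.3333
After a geochemical assay='anomalous': P(ore) = 0.55·0.3333 / (0.55·0.3333 + 0.3·0.6667) ≈ 0.4783
After a magnetic survey='background': P(ore) = 0.1·0.4783 / (0.1·0.4783 + 0.2·0.5217) ≈ 0.3143
After a geochemical assay='background': P(ore) = 0.45·0.3143 / (0.45·0.3143 + 0.7·0.6857) ≈ 0.2276
After a geochemical assay='anomalous': P(ore) = 0.55·0.2276 / (0.55·0.2276 + 0.3·0.7724) ≈ 0.3507

0.351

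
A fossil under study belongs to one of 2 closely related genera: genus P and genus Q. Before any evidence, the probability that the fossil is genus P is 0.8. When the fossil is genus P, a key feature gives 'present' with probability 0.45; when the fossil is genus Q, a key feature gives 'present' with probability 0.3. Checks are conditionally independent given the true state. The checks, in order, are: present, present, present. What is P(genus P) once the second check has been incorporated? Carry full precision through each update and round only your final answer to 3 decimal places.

0.900

After 'present': P(genus P) = 0.45·0.8000 / (0.45·0.8000 + 0.3·0.2000) ≈ 0.8571
After 'present': P(genus P) = 0.45·0.8571 / (0.45·0.8571 + 0.3·0.1429) ≈ 0.9000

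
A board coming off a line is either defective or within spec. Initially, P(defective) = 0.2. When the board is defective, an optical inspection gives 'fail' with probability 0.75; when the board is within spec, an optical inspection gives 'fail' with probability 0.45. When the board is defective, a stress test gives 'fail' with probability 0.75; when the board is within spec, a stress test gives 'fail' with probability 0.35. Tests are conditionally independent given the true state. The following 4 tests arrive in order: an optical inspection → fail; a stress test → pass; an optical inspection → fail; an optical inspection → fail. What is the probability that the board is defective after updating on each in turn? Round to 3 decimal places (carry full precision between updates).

0.308

Each posterior becomes the prior for the next update.
After an optical inspection='fail': P(defective) = 0.75·0.2000 / (0.75·0.2000 + 0.45·0.8000) ≈ 0.2941
After a stress test='pass': P(defective) = 0.25·0.2941 / (0.25·0.2941 + 0.65·0.7059) ≈ 0.1381
After an optical inspection='fail': P(defective) = 0.75·0.1381 / (0.75·0.1381 + 0.45·0.8619) ≈ 0.2108
After an optical inspection='fail': P(defective) = 0.75·0.2108 / (0.75·0.2108 + 0.45·0.7892) ≈ 0.3080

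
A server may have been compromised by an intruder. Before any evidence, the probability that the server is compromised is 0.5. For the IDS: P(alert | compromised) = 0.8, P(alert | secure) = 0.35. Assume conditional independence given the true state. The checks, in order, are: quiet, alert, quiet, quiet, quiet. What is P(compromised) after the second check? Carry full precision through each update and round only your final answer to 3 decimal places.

After 'quiet': P(compromised) = 0.2·0.5000 / (0.2·0.5000 + 0.65·0.5000) ≈ 0.2353
After 'alert': P(compromised) = 0.8·0.2353 / (0.8·0.2353 + 0.35·0.7647) ≈ 0.4129

0.413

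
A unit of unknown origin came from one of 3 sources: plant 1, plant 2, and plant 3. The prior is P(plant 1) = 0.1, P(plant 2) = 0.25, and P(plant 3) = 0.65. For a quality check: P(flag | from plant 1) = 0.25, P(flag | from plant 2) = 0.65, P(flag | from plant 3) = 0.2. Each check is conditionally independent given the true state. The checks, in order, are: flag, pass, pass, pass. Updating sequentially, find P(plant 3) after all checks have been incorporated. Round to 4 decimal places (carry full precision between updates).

After 'flag': normaliser = 0.25·0.1000 + 0.65·0.2500 + 0.2·0.6500; P(plant 1) ≈ 0.0787, P(plant 2) ≈ 0.5118, P(plant 3) ≈ 0.4094
After 'pass': normaliser = 0.75·0.0787 + 0.35·0.5118 + 0.8·0.4094; P(plant 1) ≈ 0.1044, P(plant 2) ≈ 0.3166, P(plant 3) ≈ 0.5790
After 'pass': normaliser = 0.75·0.1044 + 0.35·0.3166 + 0.8·0.5790; P(plant 1) ≈ 0.1200, P(plant 2) ≈ 0.1699, P(plant 3) ≈ 0.7101
After 'pass': normaliser = 0.75·0.1200 + 0.35·0.1699 + 0.8·0.7101; P(plant 1) ≈ 0.1254, P(plant 2) ≈ 0.0829, P(plant 3) ≈ 0.7917

0.7917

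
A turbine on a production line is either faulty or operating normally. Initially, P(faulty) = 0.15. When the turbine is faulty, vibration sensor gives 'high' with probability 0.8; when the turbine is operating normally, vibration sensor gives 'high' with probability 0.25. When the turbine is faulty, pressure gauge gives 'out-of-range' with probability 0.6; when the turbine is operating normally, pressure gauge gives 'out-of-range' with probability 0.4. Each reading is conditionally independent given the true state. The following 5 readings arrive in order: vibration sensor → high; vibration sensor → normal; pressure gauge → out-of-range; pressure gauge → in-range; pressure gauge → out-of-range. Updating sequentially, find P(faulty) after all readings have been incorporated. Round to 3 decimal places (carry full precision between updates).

Each posterior becomes the prior for the next update.
After vibration sensor='high': P(faulty) = 0.8·0.1500 / (0.8·0.1500 + 0.25·0.8500) ≈ 0.3609
After vibration sensor='normal': P(faulty) = 0.2·0.3609 / (0.2·0.3609 + 0.75·0.6391) ≈ 0.1309
After pressure gauge='out-of-range': P(faulty) = 0.6·0.1309 / (0.6·0.1309 + 0.4·0.8691) ≈ 0.1843
After pressure gauge='in-range': P(faulty) = 0.4·0.1843 / (0.4·0.1843 + 0.6·0.8157) ≈ 0.1309
After pressure gauge='out-of-range': P(faulty) = 0.6·0.1309 / (0.6·0.1309 + 0.4·0.8691) ≈ 0.1843

0.184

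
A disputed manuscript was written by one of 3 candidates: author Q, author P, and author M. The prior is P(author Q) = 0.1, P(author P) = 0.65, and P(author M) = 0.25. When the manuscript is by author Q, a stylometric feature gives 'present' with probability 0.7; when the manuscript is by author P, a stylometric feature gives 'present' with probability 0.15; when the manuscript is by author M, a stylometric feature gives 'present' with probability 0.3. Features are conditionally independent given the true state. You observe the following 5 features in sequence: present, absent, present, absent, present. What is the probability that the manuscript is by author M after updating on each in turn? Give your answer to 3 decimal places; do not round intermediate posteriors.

0.415

After 'present': normaliser = 0.7·0.1000 + 0.15·0.6500 + 0.3·0.2500; P(author Q) ≈ 0.2887, P(author P) ≈ 0.4021, P(author M) ≈ 0.3093
After 'absent': normaliser = 0.3·0.2887 + 0.85·0.4021 + 0.7·0.3093; P(author Q) ≈ 0.1343, P(author P) ≈ 0.5300, P(author M) ≈ 0.3357
After 'present': normaliser = 0.7·0.1343 + 0.15·0.5300 + 0.3·0.3357; P(author Q) ≈ 0.3428, P(author P) ≈ 0.2899, P(author M) ≈ 0.3673
After 'absent': normaliser = 0.3·0.3428 + 0.85·0.2899 + 0.7·0.3673; P(author Q) ≈ 0.1696, P(author P) ≈ 0.4064, P(author M) ≈ 0.4240
After 'present': normaliser = 0.7·0.1696 + 0.15·0.4064 + 0.3·0.4240; P(author Q) ≈ 0.3869, P(author P) ≈ 0.1986, P(author M) ≈ 0.4145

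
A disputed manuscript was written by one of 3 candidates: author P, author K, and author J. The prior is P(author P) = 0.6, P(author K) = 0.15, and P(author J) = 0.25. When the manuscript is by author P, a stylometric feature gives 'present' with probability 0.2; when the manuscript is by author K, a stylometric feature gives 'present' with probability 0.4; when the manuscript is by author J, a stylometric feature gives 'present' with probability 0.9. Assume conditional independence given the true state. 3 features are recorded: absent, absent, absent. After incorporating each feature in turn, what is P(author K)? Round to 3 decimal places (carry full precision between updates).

After 'absent': normaliser = 0.8·0.6000 + 0.6·0.1500 + 0.1·0.2500; P(author P) ≈ 0.8067, P(author K) ≈ 0.1513, P(author J) ≈ 0.0420
After 'absent': normaliser = 0.8·0.8067 + 0.6·0.1513 + 0.1·0.0420; P(author P) ≈ 0.8717, P(author K) ≈ 0.1226, P(author J) ≈ 0.0057
After 'absent': normaliser = 0.8·0.8717 + 0.6·0.1226 + 0.1·0.0057; P(author P) ≈ 0.9039, P(author K) ≈ 0.0953, P(author J) ≈ 0.0007

0.095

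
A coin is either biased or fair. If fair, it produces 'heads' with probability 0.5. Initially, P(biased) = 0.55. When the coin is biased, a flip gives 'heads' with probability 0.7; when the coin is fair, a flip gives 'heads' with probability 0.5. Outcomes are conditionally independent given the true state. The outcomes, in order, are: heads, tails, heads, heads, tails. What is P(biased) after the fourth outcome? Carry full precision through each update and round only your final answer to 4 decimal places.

0.6680

Each posterior becomes the prior for the next update.
After 'heads': P(biased) = 0.7·0.5500 / (0.7·0.5500 + 0.5·0.4500) ≈ 0.6311
After 'tails': P(biased) = 0.3·0.6311 / (0.3·0.6311 + 0.5·0.3689) ≈ 0.5066
After 'heads': P(biased) = 0.7·0.5066 / (0.7·0.5066 + 0.5·0.4934) ≈ 0.5897
After 'heads': P(biased) = 0.7·0.5897 / (0.7·0.5897 + 0.5·0.4103) ≈ 0.6680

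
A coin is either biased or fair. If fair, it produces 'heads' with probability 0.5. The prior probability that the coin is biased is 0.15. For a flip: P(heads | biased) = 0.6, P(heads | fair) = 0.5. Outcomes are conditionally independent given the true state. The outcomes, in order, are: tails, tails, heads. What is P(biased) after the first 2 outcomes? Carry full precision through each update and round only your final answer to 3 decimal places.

Each posterior becomes the prior for the next update.
After 'tails': P(biased) = 0.4·0.1500 / (0.4·0.1500 + 0.5·0.8500) ≈ 0.1237
After 'tails': P(biased) = 0.4·0.1237 / (0.4·0.1237 + 0.5·0.8763) ≈ 0.1015

0.101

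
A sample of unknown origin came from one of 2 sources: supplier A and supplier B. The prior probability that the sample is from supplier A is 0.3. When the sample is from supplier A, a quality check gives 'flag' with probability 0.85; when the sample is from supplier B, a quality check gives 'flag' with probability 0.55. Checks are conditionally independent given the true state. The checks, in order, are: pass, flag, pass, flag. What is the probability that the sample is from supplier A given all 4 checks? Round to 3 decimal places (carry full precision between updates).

0.102

After 'pass': P(supplier A) = 0.15·0.3000 / (0.15·0.3000 + 0.45·0.7000) ≈ 0.1250
After 'flag': P(supplier A) = 0.85·0.1250 / (0.85·0.1250 + 0.55·0.8750) ≈ 0.1809
After 'pass': P(supplier A) = 0.15·0.1809 / (0.15·0.1809 + 0.45·0.8191) ≈ 0.0685
After 'flag': P(supplier A) = 0.85·0.0685 / (0.85·0.0685 + 0.55·0.9315) ≈ 0.1021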